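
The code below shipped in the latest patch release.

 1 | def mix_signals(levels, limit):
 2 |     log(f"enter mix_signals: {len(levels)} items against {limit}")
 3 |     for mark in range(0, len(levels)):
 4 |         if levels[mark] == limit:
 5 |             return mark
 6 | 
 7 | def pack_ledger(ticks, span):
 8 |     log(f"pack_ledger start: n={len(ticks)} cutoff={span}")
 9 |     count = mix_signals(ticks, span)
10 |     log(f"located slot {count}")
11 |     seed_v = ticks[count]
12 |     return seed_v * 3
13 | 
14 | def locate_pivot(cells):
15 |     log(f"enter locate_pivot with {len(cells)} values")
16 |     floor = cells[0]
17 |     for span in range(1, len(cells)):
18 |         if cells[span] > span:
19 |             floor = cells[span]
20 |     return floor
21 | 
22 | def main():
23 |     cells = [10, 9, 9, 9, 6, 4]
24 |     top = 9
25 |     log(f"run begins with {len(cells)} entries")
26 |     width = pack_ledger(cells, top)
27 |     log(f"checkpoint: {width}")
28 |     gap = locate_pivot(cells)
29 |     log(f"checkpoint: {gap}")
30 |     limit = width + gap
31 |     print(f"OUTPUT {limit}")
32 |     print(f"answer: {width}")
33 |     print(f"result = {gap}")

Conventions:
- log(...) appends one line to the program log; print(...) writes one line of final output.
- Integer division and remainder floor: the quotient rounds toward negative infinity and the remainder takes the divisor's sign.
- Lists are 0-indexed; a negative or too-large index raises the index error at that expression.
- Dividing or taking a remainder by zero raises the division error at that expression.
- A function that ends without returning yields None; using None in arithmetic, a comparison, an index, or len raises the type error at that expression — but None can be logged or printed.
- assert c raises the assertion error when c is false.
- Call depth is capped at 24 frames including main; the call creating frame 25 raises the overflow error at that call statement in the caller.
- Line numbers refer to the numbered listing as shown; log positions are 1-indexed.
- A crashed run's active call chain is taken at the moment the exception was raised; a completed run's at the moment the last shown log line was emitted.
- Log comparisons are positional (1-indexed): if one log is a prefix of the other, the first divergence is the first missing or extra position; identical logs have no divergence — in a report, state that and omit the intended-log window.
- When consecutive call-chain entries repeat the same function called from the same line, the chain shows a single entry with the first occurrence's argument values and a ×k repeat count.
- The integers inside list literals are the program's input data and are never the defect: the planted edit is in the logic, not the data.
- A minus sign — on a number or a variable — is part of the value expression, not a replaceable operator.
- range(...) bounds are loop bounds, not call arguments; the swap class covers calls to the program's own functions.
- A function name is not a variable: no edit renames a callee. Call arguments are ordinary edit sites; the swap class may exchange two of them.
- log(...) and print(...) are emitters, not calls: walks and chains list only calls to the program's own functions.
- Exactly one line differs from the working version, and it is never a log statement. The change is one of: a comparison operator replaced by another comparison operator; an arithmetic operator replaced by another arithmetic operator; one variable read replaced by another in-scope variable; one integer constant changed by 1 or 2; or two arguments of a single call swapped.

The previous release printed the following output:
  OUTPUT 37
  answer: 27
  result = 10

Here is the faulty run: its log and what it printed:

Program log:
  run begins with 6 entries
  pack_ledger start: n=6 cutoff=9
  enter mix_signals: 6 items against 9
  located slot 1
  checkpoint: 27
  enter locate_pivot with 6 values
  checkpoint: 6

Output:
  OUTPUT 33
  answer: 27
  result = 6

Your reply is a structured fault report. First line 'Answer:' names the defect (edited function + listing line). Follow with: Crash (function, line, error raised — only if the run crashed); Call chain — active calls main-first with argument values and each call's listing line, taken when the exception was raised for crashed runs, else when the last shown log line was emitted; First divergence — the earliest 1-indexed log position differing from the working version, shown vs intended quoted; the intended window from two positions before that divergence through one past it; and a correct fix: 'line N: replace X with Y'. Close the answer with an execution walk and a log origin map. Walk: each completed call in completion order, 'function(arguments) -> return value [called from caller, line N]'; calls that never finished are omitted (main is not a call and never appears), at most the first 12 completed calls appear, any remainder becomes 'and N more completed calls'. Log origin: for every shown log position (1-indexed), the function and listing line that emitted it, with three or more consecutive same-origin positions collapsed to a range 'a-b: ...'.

Answer: the defect is in locate_pivot at line 18.
Key observation: The earliest visible damage is log position 7 — 'checkpoint: 6' rather than the intended 'checkpoint: 10'.
Call chain: main.
First divergence: at position 7 the run shows 'checkpoint: 6' where the working version logs 'checkpoint: 10'.
Intended log window:
  5: checkpoint: 27
  6: enter locate_pivot with 6 values
  7: checkpoint: 10
Execution walk:
  mix_signals([10, 9, 9, 9, 6, 4], 9) -> 1  [called from pack_ledger, line 9]
  pack_ledger([10, 9, 9, 9, 6, 4], 9) -> 27  [called from main, line 26]
  locate_pivot([10, 9, 9, 9, 6, 4]) -> 6  [called from main, line 28]
Log origin:
  1: logged in main at line 25
  2: logged in pack_ledger at line 8
  3: logged in mix_signals at line 2
  4: logged in pack_ledger at line 10
  5: logged in main at line 27
  6: logged in locate_pivot at line 15
  7: logged in main at line 29
A correct fix: line 18: replace `cells[span] > span` with `cells[span] > floor`.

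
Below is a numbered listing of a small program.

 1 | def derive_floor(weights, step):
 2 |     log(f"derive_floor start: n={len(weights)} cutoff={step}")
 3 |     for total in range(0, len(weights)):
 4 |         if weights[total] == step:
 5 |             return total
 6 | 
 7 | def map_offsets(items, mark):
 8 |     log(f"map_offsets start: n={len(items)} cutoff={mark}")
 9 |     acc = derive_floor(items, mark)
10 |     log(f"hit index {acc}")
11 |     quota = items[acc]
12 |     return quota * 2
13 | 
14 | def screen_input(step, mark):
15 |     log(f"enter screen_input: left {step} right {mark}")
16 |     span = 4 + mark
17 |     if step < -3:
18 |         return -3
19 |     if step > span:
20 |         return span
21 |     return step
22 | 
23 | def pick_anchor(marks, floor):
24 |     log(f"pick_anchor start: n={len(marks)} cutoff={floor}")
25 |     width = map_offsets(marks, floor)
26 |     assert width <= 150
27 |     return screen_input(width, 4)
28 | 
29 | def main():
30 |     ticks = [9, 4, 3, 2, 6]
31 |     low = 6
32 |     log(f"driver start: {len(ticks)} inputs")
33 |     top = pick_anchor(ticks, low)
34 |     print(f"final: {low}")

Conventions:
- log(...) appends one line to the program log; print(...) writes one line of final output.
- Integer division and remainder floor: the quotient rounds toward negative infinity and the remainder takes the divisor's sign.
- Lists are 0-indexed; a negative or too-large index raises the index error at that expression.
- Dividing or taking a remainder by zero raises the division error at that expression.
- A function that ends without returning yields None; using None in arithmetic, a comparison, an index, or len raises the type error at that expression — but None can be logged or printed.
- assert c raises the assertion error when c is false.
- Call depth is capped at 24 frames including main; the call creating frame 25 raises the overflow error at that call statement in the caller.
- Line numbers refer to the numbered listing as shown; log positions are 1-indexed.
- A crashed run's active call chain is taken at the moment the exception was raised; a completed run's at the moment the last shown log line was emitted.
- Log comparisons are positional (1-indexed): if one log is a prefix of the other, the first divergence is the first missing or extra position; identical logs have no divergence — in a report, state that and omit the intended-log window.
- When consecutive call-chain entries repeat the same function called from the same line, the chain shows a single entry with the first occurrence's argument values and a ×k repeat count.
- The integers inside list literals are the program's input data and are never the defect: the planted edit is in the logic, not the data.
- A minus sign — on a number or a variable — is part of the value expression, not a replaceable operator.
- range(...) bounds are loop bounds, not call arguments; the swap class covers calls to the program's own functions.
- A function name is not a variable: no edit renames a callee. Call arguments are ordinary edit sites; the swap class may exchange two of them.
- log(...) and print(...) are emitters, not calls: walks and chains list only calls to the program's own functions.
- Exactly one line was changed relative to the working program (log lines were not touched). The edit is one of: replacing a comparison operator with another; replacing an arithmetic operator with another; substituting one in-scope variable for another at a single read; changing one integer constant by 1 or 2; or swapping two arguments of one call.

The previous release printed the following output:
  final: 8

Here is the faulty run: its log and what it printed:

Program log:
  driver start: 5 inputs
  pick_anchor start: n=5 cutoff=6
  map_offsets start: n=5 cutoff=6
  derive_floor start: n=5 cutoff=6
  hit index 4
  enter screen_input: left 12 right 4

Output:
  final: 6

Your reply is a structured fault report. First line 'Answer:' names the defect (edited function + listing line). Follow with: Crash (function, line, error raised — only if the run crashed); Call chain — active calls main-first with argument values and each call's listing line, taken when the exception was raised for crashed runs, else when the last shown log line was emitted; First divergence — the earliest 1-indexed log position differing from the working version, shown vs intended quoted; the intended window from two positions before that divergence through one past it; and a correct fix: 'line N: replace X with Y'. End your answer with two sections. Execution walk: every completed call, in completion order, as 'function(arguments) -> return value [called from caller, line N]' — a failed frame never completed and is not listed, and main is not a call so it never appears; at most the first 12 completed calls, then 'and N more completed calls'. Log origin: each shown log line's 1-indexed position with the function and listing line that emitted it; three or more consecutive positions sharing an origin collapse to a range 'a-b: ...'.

Answer: the defect is in main at line 34.
The tell: The two runs log identically and part ways only at the printed values.
Call chain: main -> pick_anchor([9, 4, 3, 2, 6], 6) (called at line 33) -> screen_input(12, 4) (called at line 27).
First divergence: none — the logs agree in full.
Execution walk:
  derive_floor([9, 4, 3, 2, 6], 6) -> 4  [called from map_offsets, line 9]
  map_offsets([9, 4, 3, 2, 6], 6) -> 12  [called from pick_anchor, line 25]
  screen_input(12, 4) -> 8  [called from pick_anchor, line 27]
  pick_anchor([9, 4, 3, 2, 6], 6) -> 8  [called from main, line 33]
Log origins:
  1 — main, line 32
  2 — pick_anchor, line 24
  3 — map_offsets, line 8
  4 — derive_floor, line 2
  5 — map_offsets, line 10
  6 — screen_input, line 15
A correct fix: line 34: replace `low` with `top`.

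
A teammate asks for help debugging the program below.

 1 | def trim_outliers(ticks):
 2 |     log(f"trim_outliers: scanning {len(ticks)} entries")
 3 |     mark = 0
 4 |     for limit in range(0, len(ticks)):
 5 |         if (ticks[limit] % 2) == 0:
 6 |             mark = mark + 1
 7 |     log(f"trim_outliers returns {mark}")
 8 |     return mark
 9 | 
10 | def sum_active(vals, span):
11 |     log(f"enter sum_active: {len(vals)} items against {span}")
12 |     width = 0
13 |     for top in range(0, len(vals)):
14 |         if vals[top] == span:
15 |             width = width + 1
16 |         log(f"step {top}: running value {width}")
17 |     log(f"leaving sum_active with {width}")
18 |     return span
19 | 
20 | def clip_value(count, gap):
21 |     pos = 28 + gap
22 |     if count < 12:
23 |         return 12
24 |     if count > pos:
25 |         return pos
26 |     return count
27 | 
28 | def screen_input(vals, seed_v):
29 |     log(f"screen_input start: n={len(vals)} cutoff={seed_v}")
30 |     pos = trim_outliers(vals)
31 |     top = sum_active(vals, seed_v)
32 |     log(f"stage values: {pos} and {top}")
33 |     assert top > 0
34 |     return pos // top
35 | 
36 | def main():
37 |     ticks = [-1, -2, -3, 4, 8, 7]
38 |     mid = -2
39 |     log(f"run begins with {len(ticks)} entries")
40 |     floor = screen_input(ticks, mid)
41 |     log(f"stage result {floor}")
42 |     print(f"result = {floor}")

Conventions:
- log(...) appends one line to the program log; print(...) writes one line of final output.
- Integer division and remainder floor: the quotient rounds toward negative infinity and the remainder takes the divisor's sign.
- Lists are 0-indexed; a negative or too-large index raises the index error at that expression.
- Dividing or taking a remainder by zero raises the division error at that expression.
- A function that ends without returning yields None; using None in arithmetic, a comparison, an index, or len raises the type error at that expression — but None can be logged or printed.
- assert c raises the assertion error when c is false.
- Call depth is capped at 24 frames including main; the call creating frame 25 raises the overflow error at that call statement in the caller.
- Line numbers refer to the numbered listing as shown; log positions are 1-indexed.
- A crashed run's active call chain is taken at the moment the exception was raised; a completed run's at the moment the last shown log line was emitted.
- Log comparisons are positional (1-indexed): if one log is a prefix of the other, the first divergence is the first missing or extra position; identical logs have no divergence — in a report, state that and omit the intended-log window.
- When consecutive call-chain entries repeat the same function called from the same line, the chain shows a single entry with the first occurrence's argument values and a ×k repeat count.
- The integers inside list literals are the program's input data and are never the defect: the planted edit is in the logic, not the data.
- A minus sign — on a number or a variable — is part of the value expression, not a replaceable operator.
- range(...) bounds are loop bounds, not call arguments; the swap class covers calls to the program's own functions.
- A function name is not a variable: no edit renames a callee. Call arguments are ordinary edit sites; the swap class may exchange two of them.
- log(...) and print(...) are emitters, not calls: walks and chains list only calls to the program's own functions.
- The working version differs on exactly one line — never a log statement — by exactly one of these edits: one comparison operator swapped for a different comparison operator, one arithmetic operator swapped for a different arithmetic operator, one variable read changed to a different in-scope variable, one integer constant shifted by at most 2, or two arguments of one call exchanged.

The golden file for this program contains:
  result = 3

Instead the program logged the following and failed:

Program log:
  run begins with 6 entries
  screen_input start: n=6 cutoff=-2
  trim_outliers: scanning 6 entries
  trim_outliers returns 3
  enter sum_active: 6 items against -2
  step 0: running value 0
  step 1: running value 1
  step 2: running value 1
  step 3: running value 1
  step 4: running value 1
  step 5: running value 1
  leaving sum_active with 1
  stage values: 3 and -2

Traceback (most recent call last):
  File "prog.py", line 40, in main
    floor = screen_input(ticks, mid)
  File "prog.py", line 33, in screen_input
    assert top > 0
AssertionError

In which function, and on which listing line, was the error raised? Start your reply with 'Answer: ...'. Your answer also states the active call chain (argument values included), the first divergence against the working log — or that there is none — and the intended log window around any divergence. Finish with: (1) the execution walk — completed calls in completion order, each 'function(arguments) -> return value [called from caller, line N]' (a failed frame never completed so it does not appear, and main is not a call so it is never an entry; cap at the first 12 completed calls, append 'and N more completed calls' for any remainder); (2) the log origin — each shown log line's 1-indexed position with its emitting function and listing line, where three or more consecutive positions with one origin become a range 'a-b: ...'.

Answer: the error was raised in screen_input, line 33.
Core observation: The log first diverges at position 13: the faulty run prints 'stage values: 3 and -2' where the working version prints 'stage values: 3 and 1'.
Call chain: main -> screen_input([-1, -2, -3, 4, 8, 7], -2) (called at line 40).
First divergence: position 13 — shown 'stage values: 3 and -2', intended 'stage values: 3 and 1'.
Intended log window:
  11: step 5: running value 1
  12: leaving sum_active with 1
  13: stage values: 3 and 1
  14: stage result 3
Execution walk:
  trim_outliers([-1, -2, -3, 4, 8, 7]) -> 3  [called from screen_input, line 30]
  sum_active([-1, -2, -3, 4, 8, 7], -2) -> -2  [called from screen_input, line 31]
Origin of each log line:
  1: logged in main at line 39
  2: logged in screen_input at line 29
  3: logged in trim_outliers at line 2
  4: logged in trim_outliers at line 7
  5: logged in sum_active at line 11
  6-11: logged in sum_active at line 16
  12: logged in sum_active at line 17
  13: logged in screen_input at line 32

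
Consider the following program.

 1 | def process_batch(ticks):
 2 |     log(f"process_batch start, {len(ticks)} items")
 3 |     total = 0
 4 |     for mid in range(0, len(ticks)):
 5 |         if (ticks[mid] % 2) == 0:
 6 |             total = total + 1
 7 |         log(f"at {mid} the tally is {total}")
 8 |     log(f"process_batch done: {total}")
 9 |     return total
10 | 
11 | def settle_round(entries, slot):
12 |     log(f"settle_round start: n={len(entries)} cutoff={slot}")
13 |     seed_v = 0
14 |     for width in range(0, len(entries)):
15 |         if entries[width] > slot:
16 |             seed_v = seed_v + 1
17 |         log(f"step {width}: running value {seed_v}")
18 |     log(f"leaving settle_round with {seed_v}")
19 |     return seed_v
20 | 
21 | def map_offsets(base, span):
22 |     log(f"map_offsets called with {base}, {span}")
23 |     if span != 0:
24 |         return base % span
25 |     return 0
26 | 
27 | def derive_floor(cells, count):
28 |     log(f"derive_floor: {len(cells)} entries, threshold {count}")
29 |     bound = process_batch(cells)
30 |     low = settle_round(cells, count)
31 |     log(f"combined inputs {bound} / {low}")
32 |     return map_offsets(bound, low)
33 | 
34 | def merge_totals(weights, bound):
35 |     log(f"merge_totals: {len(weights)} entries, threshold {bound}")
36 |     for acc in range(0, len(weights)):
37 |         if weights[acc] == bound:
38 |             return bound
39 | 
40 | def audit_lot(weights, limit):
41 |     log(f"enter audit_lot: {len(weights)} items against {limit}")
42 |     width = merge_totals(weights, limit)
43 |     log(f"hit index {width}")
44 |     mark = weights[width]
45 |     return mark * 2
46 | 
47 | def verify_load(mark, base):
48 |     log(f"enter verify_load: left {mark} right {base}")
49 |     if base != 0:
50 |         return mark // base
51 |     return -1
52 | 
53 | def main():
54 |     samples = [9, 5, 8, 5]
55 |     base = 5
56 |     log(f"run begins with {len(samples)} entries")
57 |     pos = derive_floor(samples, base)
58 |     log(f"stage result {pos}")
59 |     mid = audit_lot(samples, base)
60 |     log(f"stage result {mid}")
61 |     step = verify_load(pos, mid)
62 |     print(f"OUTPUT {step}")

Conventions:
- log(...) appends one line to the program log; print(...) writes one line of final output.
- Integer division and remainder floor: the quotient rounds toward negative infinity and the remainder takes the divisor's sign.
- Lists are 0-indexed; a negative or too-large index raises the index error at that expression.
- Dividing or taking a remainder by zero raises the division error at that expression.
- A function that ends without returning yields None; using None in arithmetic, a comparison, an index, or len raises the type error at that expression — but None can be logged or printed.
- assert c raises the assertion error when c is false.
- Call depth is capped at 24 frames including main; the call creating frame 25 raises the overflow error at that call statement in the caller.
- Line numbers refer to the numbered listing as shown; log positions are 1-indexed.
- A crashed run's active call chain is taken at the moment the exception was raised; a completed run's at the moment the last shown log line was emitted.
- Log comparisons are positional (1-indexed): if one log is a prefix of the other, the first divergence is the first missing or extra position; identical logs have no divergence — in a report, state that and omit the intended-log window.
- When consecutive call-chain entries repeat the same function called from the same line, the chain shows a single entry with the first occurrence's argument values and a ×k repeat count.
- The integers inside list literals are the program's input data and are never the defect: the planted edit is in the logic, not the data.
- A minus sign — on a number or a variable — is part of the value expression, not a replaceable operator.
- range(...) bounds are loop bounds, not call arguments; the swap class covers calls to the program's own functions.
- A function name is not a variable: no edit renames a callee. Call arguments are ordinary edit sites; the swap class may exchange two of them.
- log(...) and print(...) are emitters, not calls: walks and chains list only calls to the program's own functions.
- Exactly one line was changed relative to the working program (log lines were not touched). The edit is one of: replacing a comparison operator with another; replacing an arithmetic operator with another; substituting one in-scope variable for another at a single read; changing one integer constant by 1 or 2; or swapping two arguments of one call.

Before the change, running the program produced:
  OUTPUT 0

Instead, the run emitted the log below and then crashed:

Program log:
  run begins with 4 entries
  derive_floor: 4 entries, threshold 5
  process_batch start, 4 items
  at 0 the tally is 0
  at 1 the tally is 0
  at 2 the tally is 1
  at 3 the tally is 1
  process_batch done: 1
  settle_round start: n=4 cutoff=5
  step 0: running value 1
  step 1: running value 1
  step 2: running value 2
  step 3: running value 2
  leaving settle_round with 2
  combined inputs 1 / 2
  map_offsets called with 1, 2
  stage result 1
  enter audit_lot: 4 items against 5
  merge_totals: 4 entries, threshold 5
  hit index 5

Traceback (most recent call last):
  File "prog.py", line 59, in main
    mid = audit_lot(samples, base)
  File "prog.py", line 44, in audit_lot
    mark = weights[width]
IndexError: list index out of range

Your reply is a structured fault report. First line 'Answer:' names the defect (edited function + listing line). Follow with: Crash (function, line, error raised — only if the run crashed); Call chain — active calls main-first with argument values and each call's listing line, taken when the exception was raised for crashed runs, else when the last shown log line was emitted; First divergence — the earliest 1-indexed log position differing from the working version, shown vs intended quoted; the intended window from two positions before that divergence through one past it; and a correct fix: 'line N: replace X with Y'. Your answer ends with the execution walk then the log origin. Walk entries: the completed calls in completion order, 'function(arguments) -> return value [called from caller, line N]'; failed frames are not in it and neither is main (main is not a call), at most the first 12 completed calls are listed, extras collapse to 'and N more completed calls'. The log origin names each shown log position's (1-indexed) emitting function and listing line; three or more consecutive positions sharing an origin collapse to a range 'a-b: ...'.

Answer: the defect is in merge_totals at line 38.
Key fact: Position 20 is the first bad log line: 'hit index 5' should read 'hit index 1'.
Crash: audit_lot, line 44, IndexError.
Call chain: main -> audit_lot([9, 5, 8, 5], 5) (called at line 59).
First divergence: position 20; shown 'hit index 5' vs intended 'hit index 1'.
Intended log window:
  18: enter audit_lot: 4 items against 5
  19: merge_totals: 4 entries, threshold 5
  20: hit index 1
  21: stage result 10
Execution walk:
  process_batch([9, 5, 8, 5]) -> 1  [called from derive_floor, line 29]
  settle_round([9, 5, 8, 5], 5) -> 2  [called from derive_floor, line 30]
  map_offsets(1, 2) -> 1  [called from derive_floor, line 32]
  derive_floor([9, 5, 8, 5], 5) -> 1  [called from main, line 57]
  merge_totals([9, 5, 8, 5], 5) -> 5  [called from audit_lot, line 42]
Log origins:
  1: emitted by main (line 56)
  2: emitted by derive_floor (line 28)
  3: emitted by process_batch (line 2)
  4-7: emitted by process_batch (line 7)
  8: emitted by process_batch (line 8)
  9: emitted by settle_round (line 12)
  10-13: emitted by settle_round (line 17)
  14: emitted by settle_round (line 18)
  15: emitted by derive_floor (line 31)
  16: emitted by map_offsets (line 22)
  17: emitted by main (line 58)
  18: emitted by audit_lot (line 41)
  19: emitted by merge_totals (line 35)
  20: emitted by audit_lot (line 43)
A correct fix: line 38: replace `bound` with `acc`.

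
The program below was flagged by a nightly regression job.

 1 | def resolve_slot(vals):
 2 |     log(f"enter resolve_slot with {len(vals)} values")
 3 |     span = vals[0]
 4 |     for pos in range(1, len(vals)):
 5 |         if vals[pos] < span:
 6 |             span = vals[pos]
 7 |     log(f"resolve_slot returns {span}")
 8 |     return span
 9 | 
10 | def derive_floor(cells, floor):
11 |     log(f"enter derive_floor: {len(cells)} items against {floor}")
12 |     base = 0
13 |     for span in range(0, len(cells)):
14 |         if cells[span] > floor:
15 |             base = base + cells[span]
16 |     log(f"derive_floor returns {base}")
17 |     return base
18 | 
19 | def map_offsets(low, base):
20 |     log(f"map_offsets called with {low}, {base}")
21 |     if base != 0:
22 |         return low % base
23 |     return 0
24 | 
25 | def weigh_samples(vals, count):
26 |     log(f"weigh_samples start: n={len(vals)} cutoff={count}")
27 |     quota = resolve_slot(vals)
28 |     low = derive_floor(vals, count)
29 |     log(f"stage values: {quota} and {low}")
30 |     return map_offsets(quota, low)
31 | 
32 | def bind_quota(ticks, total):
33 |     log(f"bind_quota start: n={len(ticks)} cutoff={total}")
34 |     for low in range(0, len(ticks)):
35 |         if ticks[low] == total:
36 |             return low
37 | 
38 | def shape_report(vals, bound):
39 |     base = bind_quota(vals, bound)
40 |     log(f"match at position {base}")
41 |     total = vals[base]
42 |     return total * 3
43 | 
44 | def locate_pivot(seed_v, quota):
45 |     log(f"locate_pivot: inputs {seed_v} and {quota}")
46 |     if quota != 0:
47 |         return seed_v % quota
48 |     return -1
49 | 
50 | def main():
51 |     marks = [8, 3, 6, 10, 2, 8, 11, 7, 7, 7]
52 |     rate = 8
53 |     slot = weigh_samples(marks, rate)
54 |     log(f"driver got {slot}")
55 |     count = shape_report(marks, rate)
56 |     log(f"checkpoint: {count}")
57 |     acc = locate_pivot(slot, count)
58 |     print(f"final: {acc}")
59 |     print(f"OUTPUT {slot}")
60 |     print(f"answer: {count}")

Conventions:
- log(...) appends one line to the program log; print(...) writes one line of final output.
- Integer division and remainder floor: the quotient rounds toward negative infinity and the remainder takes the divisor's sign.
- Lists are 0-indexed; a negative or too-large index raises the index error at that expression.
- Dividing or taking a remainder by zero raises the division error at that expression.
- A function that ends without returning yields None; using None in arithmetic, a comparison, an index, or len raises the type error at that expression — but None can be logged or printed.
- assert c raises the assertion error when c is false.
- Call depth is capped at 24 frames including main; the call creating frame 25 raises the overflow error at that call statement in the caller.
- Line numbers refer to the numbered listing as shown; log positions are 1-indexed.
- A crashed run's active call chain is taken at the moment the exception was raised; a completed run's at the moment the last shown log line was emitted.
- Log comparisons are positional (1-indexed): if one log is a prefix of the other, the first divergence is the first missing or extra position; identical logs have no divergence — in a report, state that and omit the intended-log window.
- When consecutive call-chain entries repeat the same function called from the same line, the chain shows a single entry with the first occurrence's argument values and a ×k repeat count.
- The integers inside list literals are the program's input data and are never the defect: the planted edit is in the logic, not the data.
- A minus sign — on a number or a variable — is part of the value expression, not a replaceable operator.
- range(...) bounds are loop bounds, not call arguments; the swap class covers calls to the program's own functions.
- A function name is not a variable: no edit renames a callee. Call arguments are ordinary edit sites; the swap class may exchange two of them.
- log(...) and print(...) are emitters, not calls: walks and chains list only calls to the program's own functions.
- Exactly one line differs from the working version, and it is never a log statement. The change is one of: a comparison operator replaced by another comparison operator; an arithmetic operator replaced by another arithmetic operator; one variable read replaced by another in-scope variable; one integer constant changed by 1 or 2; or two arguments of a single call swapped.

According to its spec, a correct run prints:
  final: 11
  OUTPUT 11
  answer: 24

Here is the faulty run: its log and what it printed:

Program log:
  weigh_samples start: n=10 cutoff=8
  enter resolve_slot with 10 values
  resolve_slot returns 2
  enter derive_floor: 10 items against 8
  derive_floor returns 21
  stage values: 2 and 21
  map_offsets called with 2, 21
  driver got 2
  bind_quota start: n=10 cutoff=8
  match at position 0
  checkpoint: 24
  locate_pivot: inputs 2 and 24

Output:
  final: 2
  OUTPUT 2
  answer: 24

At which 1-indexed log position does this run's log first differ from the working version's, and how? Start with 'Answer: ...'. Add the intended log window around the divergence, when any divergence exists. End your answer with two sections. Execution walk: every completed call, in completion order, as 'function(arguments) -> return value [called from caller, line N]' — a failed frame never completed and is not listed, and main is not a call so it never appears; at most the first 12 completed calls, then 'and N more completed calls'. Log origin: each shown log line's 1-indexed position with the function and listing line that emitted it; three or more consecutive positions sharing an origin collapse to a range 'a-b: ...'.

Answer: position 3 — the shown line 'resolve_slot returns 2' should read 'resolve_slot returns 11'.
Intended log window:
  1: weigh_samples start: n=10 cutoff=8
  2: enter resolve_slot with 10 values
  3: resolve_slot returns 11
  4: enter derive_floor: 10 items against 8
Execution walk:
  resolve_slot([8, 3, 6, 10, 2, 8, 11, 7, 7, 7]) -> 2  [called from weigh_samples, line 27]
  derive_floor([8, 3, 6, 10, 2, 8, 11, 7, 7, 7], 8) -> 21  [called from weigh_samples, line 28]
  map_offsets(2, 21) -> 2  [called from weigh_samples, line 30]
  weigh_samples([8, 3, 6, 10, 2, 8, 11, 7, 7, 7], 8) -> 2  [called from main, line 53]
  bind_quota([8, 3, 6, 10, 2, 8, 11, 7, 7, 7], 8) -> 0  [called from shape_report, line 39]
  shape_report([8, 3, 6, 10, 2, 8, 11, 7, 7, 7], 8) -> 24  [called from main, line 55]
  locate_pivot(2, 24) -> 2  [called from main, line 57]
Log origins:
  1: from weigh_samples, line 26
  2: from resolve_slot, line 2
  3: from resolve_slot, line 7
  4: from derive_floor, line 11
  5: from derive_floor, line 16
  6: from weigh_samples, line 29
  7: from map_offsets, line 20
  8: from main, line 54
  9: from bind_quota, line 33
  10: from shape_report, line 40
  11: from main, line 56
  12: from locate_pivot, line 45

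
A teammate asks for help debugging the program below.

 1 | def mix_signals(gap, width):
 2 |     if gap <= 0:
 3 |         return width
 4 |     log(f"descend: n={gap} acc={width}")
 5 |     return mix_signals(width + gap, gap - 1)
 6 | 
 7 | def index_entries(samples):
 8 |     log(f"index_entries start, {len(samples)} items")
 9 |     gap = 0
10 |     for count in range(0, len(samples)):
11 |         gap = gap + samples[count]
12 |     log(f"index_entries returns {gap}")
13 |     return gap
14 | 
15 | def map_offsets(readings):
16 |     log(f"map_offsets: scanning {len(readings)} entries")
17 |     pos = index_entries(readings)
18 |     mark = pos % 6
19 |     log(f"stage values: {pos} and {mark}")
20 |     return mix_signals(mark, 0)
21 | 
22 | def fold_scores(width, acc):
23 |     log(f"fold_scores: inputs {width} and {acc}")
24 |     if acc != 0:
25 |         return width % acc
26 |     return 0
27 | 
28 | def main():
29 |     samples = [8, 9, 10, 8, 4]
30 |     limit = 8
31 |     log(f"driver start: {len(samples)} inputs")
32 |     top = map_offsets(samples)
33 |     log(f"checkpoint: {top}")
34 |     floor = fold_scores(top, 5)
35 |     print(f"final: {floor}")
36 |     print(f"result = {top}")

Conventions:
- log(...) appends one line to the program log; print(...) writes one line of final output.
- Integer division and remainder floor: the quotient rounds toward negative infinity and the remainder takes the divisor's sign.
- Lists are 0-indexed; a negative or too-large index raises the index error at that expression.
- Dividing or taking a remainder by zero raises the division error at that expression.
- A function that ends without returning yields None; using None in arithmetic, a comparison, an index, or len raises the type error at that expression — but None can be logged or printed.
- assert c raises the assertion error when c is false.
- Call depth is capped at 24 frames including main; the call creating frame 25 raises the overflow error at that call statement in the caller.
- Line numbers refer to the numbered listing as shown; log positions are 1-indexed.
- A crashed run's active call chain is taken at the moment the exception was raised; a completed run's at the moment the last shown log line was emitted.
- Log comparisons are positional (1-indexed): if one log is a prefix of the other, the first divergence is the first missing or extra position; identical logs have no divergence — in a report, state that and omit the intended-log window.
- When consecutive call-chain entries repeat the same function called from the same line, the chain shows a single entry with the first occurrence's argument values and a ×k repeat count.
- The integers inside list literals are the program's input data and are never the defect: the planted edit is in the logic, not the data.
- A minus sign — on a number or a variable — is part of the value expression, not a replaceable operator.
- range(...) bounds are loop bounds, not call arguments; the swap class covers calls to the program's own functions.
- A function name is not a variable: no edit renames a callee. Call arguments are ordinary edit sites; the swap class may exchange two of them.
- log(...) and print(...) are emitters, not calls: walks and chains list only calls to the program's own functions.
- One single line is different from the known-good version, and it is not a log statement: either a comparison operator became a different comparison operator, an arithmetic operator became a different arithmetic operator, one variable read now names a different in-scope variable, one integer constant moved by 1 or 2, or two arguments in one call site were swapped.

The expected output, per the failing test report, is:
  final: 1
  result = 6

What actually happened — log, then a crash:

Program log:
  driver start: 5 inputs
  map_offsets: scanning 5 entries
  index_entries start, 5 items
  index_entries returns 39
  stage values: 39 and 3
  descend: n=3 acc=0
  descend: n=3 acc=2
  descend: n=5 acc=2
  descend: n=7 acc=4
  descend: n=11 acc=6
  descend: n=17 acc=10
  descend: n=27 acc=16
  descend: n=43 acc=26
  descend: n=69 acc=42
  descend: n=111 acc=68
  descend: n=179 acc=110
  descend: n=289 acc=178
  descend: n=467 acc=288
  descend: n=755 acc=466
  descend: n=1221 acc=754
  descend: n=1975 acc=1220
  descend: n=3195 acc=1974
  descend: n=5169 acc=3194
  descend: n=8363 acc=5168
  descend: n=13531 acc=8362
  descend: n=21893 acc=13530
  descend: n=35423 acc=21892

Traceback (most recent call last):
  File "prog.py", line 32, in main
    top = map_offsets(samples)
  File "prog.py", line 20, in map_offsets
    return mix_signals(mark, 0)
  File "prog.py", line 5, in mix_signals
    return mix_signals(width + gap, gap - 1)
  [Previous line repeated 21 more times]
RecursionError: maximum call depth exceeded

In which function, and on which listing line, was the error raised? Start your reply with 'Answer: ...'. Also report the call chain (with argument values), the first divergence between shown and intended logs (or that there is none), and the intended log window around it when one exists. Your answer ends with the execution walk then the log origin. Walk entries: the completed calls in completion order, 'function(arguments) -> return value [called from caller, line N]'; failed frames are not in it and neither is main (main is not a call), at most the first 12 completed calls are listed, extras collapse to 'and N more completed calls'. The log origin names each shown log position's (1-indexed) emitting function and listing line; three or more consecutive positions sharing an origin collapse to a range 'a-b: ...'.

Answer: the error was raised in mix_signals, line 5.
Key fact: The log first diverges at position 7: the faulty run prints 'descend: n=3 acc=2' where the working version prints 'descend: n=2 acc=3'.
Call chain: main -> map_offsets([8, 9, 10, 8, 4]) (called at line 32) -> mix_signals(3, 0) (called at line 20) -> mix_signals(3, 2) (called at line 5) ×21.
First divergence: position 7 — the shown line 'descend: n=3 acc=2' should read 'descend: n=2 acc=3'.
Intended log window:
  5: stage values: 39 and 3
  6: descend: n=3 acc=0
  7: descend: n=2 acc=3
  8: descend: n=1 acc=5
Execution walk:
  index_entries([8, 9, 10, 8, 4]) -> 39  [called from map_offsets, line 17]
Log origins:
  1: emitted by main (line 31)
  2: emitted by map_offsets (line 16)
  3: emitted by index_entries (line 8)
  4: emitted by index_entries (line 12)
  5: emitted by map_offsets (line 19)
  6-27: emitted by mix_signals (line 4)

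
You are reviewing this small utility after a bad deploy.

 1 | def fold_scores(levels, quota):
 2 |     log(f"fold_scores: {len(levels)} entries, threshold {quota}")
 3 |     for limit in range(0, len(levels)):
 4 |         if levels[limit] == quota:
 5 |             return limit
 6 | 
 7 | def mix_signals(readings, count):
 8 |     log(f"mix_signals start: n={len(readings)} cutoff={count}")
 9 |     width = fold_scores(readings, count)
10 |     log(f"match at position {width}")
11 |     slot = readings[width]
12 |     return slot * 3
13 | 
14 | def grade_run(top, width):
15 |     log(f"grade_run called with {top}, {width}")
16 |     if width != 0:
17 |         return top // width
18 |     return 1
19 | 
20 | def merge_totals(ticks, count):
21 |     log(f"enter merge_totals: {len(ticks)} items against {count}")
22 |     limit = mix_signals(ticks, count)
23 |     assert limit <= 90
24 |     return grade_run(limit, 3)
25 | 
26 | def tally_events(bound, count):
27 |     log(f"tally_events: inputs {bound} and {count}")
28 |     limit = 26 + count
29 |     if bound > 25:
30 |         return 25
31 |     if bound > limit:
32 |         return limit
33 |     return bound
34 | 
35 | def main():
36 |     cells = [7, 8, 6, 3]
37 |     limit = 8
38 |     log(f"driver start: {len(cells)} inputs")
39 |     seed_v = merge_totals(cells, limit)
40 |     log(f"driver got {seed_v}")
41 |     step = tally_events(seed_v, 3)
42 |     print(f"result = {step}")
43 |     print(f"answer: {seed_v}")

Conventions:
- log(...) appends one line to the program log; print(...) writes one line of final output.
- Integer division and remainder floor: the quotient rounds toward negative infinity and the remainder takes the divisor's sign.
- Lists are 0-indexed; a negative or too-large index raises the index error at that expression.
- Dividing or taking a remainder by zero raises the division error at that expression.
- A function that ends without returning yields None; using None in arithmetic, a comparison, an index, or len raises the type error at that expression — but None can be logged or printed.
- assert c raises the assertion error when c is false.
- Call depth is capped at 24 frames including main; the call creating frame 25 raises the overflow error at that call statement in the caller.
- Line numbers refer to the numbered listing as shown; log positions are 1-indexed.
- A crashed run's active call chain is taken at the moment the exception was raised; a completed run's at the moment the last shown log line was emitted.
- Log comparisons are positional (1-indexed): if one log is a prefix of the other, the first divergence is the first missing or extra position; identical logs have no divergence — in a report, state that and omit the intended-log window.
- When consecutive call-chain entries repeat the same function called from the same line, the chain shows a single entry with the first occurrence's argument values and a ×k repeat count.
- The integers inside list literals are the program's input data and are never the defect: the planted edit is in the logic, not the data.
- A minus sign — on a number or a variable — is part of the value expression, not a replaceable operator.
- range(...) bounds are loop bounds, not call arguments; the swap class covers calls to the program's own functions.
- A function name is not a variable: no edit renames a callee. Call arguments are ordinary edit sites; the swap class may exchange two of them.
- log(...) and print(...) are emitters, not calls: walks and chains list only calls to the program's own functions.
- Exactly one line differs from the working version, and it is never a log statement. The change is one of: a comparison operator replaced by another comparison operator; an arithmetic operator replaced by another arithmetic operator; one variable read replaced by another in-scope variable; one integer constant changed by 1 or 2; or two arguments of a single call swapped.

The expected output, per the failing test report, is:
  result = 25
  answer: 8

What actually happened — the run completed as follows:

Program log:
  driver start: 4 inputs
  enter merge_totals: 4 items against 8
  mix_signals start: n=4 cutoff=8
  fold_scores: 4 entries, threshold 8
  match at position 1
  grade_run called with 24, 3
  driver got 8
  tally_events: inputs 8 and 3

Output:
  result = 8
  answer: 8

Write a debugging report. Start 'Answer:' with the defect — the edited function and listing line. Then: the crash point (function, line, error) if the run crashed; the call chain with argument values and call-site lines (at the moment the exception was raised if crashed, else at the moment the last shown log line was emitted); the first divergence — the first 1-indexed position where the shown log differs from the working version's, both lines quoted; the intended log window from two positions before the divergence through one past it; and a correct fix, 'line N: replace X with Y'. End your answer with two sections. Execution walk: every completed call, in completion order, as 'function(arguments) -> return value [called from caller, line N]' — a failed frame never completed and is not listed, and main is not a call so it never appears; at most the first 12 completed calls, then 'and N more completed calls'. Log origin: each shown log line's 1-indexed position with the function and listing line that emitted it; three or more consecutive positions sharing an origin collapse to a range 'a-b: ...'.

Answer: the defect is in tally_events at line 29.
The tell: Every logged value matches the working version; the printed result is what differs.
Call chain: main -> tally_events(8, 3) (called at line 41).
First divergence: none (the log streams are identical).
Execution walk:
  fold_scores([7, 8, 6, 3], 8) -> 1  [called from mix_signals, line 9]
  mix_signals([7, 8, 6, 3], 8) -> 24  [called from merge_totals, line 22]
  grade_run(24, 3) -> 8  [called from merge_totals, line 24]
  merge_totals([7, 8, 6, 3], 8) -> 8  [called from main, line 39]
  tally_events(8, 3) -> 8  [called from main, line 41]
Log origin:
  1: logged in main at line 38
  2: logged in merge_totals at line 21
  3: logged in mix_signals at line 8
  4: logged in fold_scores at line 2
  5: logged in mix_signals at line 10
  6: logged in grade_run at line 15
  7: logged in main at line 40
  8: logged in tally_events at line 27
A correct fix: line 29: replace `>` with `<`.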